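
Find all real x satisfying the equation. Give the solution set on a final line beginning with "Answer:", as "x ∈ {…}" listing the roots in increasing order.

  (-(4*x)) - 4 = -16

Step 1. [(-(4*x)) - 4 = -16] 4 comes off first (add 4) ⇒ sub: -(4*x) = -12.
Step 2. [-(4*x) = -12] LHS negated; negate both sides ⇒ neg: 4*x = 12.
Step 3. [4*x = 12] 4 out front; divide by 4 ⇒ div: x = 3.

Answer: x ∈ {3}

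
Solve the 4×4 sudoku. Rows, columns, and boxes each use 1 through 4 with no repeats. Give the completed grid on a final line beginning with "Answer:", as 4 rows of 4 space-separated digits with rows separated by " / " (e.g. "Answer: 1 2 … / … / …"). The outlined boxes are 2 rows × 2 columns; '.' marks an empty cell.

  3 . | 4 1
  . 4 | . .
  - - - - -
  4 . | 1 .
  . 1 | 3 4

Step 1. [r1c2∈{2}] r1c2 is down to just 2 ⇒ r1c2=2.
Step 2. [r2c3∈{2}] r2c3's peers cover all but 2. So r2c3=2.
Step 3. [r2c4∈{3}] r2c4 has the single candidate 3 ⇒ r2c4=3.
Step 4. [r2c1∈{1}] r2c1's peers cover all but 1 ⇒ r2c1=1.
Step 5. [r3c4∈{2}] r3c4 is down to just 2. So r3c4=2.
Step 6. [r3c2∈{3}] r3c2's peers cover all but 3 ⇒ r3c2=3.
Step 7. [r4c1∈{2}] nothing but 2 survives at r4c1. So r4c1=2.

Answer: 3 2 4 1 / 1 4 2 3 / 4 3 1 2 / 2 1 3 4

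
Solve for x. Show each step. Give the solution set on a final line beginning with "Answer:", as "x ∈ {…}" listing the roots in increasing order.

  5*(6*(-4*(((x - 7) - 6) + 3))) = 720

Step 1. [5*(6*(-4*(((x - 7) - 6) + 3))) = 720] LHS = 5·(…); ÷5 both sides. So div: 6*(-4*(((x - 7) - 6) + 3)) = 144.
Step 2. [6*(-4*(((x - 7) - 6) + 3)) = 144] LHS = 6·(…); ÷6 both sides. So div: -4*(((x - 7) - 6) + 3) = 24.
Step 3. [-4*(((x - 7) - 6) + 3) = 24] leading coefficient -4: divide by -4 ⇒ div: ((x - 7) - 6) + 3 = -6.
Step 4. [((x - 7) - 6) + 3 = -6] subtract 3: x sits inside (… + 3), so sub: (x - 7) - 6 = -9.
Step 5. [(x - 7) - 6 = -9] add 6: x sits inside (… - 6). So sub: x - 7 = -3.
Step 6. [x - 7 = -3] peel the -7: add 7 from each side ⇒ sub: x = 4.

Answer: x ∈ {4}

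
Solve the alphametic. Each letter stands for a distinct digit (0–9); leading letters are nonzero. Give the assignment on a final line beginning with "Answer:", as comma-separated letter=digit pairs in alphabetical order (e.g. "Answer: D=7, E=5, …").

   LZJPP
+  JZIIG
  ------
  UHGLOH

Step 1. [col 1: P + G ≡ H (mod 10)] several values work for P in column 1 (P + G ≡ H (mod 10), carry-in 0); try P=7, so P=7.
Step 2. [col 1: P + G ≡ H (mod 10)] several values work for H in column 1 (P + G ≡ H (mod 10), carry-in 0); try H=5 ⇒ H=5.
Step 3. [U] the sum has 6 digits but both addends have 5; that extra leading digit U is the final carry, namely 1, so U=1.
Step 4. [col 1: P + G ≡ H (mod 10)] column 1: given P=7, H=5, carry-in 0, and digits 1,5,7 already taken and all letters distinct, P+G≡H (mod 10) forces G=8 ⇒ G=8.
Step 5. [col 2: P + I ≡ O (mod 10)] I=2 is one option consistent with column 2 (P + I ≡ O (mod 10), carry-in 1) — take it. So I=2.
Step 6. [col 2: P + I ≡ O (mod 10)] from column 2 (P=7, I=2, carry-in 1, digits 1,2,5,7,8 already taken and all letters distinct): O must equal 0 ⇒ O=0.
Step 7. [col 3: J + I ≡ L (mod 10)] column 3 (J + I ≡ L (mod 10), carry-in 1) doesn't pin L yet; pick L=9 and continue ⇒ L=9.
Step 8. [col 3: J + I ≡ L (mod 10)] in column 3 we have J+I≡L with carry-in 1; given I=2, L=9 and digits 0,1,2,5,7,8,9 already taken and all letters distinct, that pins J to 6 ⇒ J=6.
Step 9. [col 4: Z + Z ≡ G (mod 10)] column 4: given G=8, carry-in 0, and digits 0,1,2,5,6,7,8,9 already taken and all letters distinct, Z+Z≡G (mod 10) forces Z=4. So Z=4.

Answer: G=8, H=5, I=2, J=6, L=9, O=0, P=7, U=1, Z=4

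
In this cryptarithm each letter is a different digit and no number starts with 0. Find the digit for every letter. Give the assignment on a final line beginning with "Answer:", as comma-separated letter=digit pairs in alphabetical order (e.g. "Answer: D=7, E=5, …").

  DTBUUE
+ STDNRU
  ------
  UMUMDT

Step 1. [col 1: E + U ≡ T (mod 10)] T=9 is one option consistent with column 1 (E + U ≡ T (mod 10), carry-in 0) — take it ⇒ T=9.
Step 2. [col 1: E + U ≡ T (mod 10)] no forcing yet in column 1 (carry-in 0); U=7 is free and consistent — try it, so U=7.
Step 3. [col 1: E + U ≡ T (mod 10)] column 1 reads E+U+carry(0)=T with U=7, T=9; with digits 7,9 already taken and all letters distinct, the only value for E is 2 ⇒ E=2.
Step 4. [col 2: U + R ≡ D (mod 10)] D=1 is one option consistent with column 2 (U + R ≡ D (mod 10), carry-in 0) — take it. So D=1.
Step 5. [col 2: U + R ≡ D (mod 10)] in column 2 we have U+R≡D with carry-in 0; given U=7, D=1 and digits 1,2,7,9 already taken and all letters distinct, that pins R to 4, so R=4.
Step 6. [col 3: U + N ≡ M (mod 10)] no forcing yet in column 3 (carry-in 1); N=0 is free and consistent — try it ⇒ N=0.
Step 7. [col 3: U + N ≡ M (mod 10)] in column 3 we have U+N≡M with carry-in 1; given U=7, N=0 and digits 0,1,2,4,7,9 already taken and all letters distinct, that pins M to 8 ⇒ M=8.
Step 8. [col 4: B + D ≡ U (mod 10)] from column 4 (D=1, U=7, carry-in 0, digits 0,1,2,4,7,8,9 already taken and all letters distinct): B must equal 6. So B=6.
Step 9. [col 6: D + S ≡ U (mod 10)] column 6 reads D+S+carry(1)=U with D=1, U=7; with digits 0,1,2,4,6,7,8,9 already taken and all letters distinct, the only value for S is 5, so S=5.

Answer: B=6, D=1, E=2, M=8, N=0, R=4, S=5, T=9, U=7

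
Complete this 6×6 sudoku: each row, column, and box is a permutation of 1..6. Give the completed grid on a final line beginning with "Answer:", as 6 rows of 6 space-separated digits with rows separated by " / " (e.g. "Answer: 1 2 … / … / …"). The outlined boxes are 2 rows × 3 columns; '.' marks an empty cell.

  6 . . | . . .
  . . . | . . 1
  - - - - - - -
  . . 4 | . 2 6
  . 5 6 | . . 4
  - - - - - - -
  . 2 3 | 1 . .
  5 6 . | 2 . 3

Step 1. [r4c4∈{3}] r4c4 is down to just 3, so r4c4=3.
Step 2. [r6c5∈{4}] nothing but 4 survives at r6c5 ⇒ r6c5=4.
Step 3. [r2c4∈{4,5,6}] r2c4 is the only open cell in col 4 admitting 6, so r2c4=6.
Step 4. [r1c4∈{4,5}] col 4 places 4 nowhere but r1c4 ⇒ r1c4=4.
Step 5. [r5c6∈{5}] nothing but 5 survives at r5c6. So r5c6=5.
Step 6. [r2c2∈{3,4}] col 2 places 4 nowhere but r2c2 ⇒ r2c2=4.
Step 7. [r4c1∈{1,2}] in row 4, 2 fits only at r4c1, so r4c1=2.
Step 8. [r2c1∈{3}] only 3 remains possible at r2c1, so r2c1=3.
Step 9. [r1c2∈{1}] r1c2 is down to just 1 ⇒ r1c2=1.
Step 10. [r2c5∈{5}] only 5 remains possible at r2c5, so r2c5=5.
Step 11. [r1c6∈{2}] r1c6's peers cover all but 2 ⇒ r1c6=2.
Step 12. [r6c3∈{1}] r6c3 is down to just 1 ⇒ r6c3=1.
Step 13. [r5c5∈{6}] r5c5 has the single candidate 6. So r5c5=6.
Step 14. [r3c2∈{3}] nothing but 3 survives at r3c2. So r3c2=3.
Step 15. [r3c4∈{5}] r3c4 has the single candidate 5 ⇒ r3c4=5.
Step 16. [r1c3∈{5}] r1c3 has the single candidate 5. So r1c3=5.
Step 17. [r1c5∈{3}] only 3 remains possible at r1c5, so r1c5=3.
Step 18. [r3c1∈{1}] nothing but 1 survives at r3c1, so r3c1=1.
Step 19. [r2c3∈{2}] only 2 remains possible at r2c3, so r2c3=2.
Step 20. [r4c5∈{1}] r4c5 has the single candidate 1. So r4c5=1.
Step 21. [r5c1∈{4}] r5c1 is down to just 4 ⇒ r5c1=4.

Answer: 6 1 5 4 3 2 / 3 4 2 6 5 1 / 1 3 4 5 2 6 / 2 5 6 3 1 4 / 4 2 3 1 6 5 / 5 6 1 2 4 3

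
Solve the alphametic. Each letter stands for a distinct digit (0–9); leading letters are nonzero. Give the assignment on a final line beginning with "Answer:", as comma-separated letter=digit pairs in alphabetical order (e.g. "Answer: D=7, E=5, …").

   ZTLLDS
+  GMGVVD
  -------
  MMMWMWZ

Step 1. [col 1: S + D ≡ Z (mod 10)] column 1 (S + D ≡ Z (mod 10), carry-in 0) doesn't pin Z yet; pick Z=3 and continue, so Z=3.
Step 2. [col 1: S + D ≡ Z (mod 10)] several values work for S in column 1 (S + D ≡ Z (mod 10), carry-in 0); try S=8. So S=8.
Step 3. [M] the sum has 7 digits but both addends have 6; that extra leading digit M is the final carry, namely 1. So M=1.
Step 4. [col 1: S + D ≡ Z (mod 10)] column 1: given S=8, Z=3, carry-in 0, and digits 1,3,8 already taken and all letters distinct, S+D≡Z (mod 10) forces D=5. So D=5.
Step 5. [col 2: D + V ≡ W (mod 10)] no forcing yet in column 2 (carry-in 1); W=2 is free and consistent — try it, so W=2.
Step 6. [col 2: D + V ≡ W (mod 10)] column 2: given D=5, W=2, carry-in 1, and digits 1,2,3,5,8 already taken and all letters distinct, D+V≡W (mod 10) forces V=6, so V=6.
Step 7. [col 3: L + V ≡ M (mod 10)] column 3 reads L+V+carry(1)=M with V=6, M=1; with digits 1,2,3,5,6,8 already taken and all letters distinct, the only value for L is 4, so L=4.
Step 8. [col 4: L + G ≡ W (mod 10)] column 4 reads L+G+carry(1)=W with L=4, W=2; with digits 1,2,3,4,5,6,8 already taken and all letters distinct, the only value for G is 7, so G=7.
Step 9. [col 5: T + M ≡ M (mod 10)] column 5: given M=1, carry-in 1, and digits 1,2,3,4,5,6,7,8 already taken and all letters distinct, T+M≡M (mod 10) forces T=9. So T=9.

Answer: D=5, G=7, L=4, M=1, S=8, T=9, V=6, W=2, Z=3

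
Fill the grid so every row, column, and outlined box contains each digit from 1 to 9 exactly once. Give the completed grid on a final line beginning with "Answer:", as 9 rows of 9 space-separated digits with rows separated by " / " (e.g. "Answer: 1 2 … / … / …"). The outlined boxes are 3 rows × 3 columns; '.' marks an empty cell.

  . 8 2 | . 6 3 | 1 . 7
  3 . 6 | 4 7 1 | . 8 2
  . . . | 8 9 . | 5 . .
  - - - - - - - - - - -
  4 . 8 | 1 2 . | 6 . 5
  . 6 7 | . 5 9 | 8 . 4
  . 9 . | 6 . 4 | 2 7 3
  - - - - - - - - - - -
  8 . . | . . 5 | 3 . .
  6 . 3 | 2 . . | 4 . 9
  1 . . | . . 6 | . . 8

Step 1. [r7c9∈{1,6}] 1 has one home in col 9: r7c9 ⇒ r7c9=1.
Step 2. [r3c2∈{1,4,7}] r3c2 is the only open cell in col 2 admitting 1, so r3c2=1.
Step 3. [r7c5∈{4}] only 4 remains possible at r7c5, so r7c5=4.
Step 4. [r9c2∈{2,4,5,7}] in col 2, 4 fits only at r9c2. So r9c2=4.
Step 5. [r2c2∈{5}] r2c2 is down to just 5 ⇒ r2c2=5.
Step 6. [r9c3∈{5,9}] r9c3 is the only open cell in box 7 admitting 5. So r9c3=5.
Step 7. [r9c4∈{3,7,9}] across row 9, 9 lands solely at r9c4 ⇒ r9c4=9.
Step 8. [r8c2∈{7}] r8c2's peers cover all but 7. So r8c2=7.
Step 9. [r3c8∈{3,4,6}] 3 has one home in row 3: r3c8, so r3c8=3.
Step 10. [r7c2∈{2}] nothing but 2 survives at r7c2 ⇒ r7c2=2.
Step 11. [r1c8∈{4,9}] in row 1, 4 fits only at r1c8 ⇒ r1c8=4.
Step 12. [r8c6∈{8}] r8c6's peers cover all but 8, so r8c6=8.
Step 13. [r5c1∈{2}] r5c1 is down to just 2 ⇒ r5c1=2.
Step 14. [r1c1∈{9}] nothing but 9 survives at r1c1, so r1c1=9.
Step 15. [r5c8∈{1}] nothing but 1 survives at r5c8 ⇒ r5c8=1.
Step 16. [r9c5∈{3}] only 3 remains possible at r9c5 ⇒ r9c5=3.
Step 17. [r7c3∈{9}] r7c3 has the single candidate 9, so r7c3=9.
Step 18. [r6c3∈{1}] r6c3 is down to just 1 ⇒ r6c3=1.
Step 19. [r1c4∈{5}] only 5 remains possible at r1c4 ⇒ r1c4=5.
Step 20. [r4c6∈{7}] nothing but 7 survives at r4c6, so r4c6=7.
Step 21. [r2c7∈{9}] only 9 remains possible at r2c7 ⇒ r2c7=9.
Step 22. [r3c9∈{6}] r3c9 is down to just 6, so r3c9=6.
Step 23. [r3c3∈{4}] r3c3's peers cover all but 4. So r3c3=4.
Step 24. [r9c8∈{2}] nothing but 2 survives at r9c8, so r9c8=2.
Step 25. [r4c2∈{3}] only 3 remains possible at r4c2, so r4c2=3.
Step 26. [r3c6∈{2}] r3c6 is down to just 2. So r3c6=2.
Step 27. [r4c8∈{9}] r4c8 is down to just 9, so r4c8=9.
Step 28. [r9c7∈{7}] r9c7 has the single candidate 7 ⇒ r9c7=7.
Step 29. [r6c1∈{5}] r6c1 is down to just 5, so r6c1=5.
Step 30. [r7c8∈{6}] r7c8 has the single candidate 6 ⇒ r7c8=6.
Step 31. [r8c5∈{1}] nothing but 1 survives at r8c5. So r8c5=1.
Step 32. [r5c4∈{3}] r5c4's peers cover all but 3 ⇒ r5c4=3.
Step 33. [r6c5∈{8}] r6c5 has the single candidate 8 ⇒ r6c5=8.
Step 34. [r8c8∈{5}] r8c8 has the single candidate 5, so r8c8=5.
Step 35. [r7c4∈{7}] r7c4 is down to just 7, so r7c4=7.
Step 36. [r3c1∈{7}] only 7 remains possible at r3c1 ⇒ r3c1=7.

Answer: 9 8 2 5 6 3 1 4 7 / 3 5 6 4 7 1 9 8 2 / 7 1 4 8 9 2 5 3 6 / 4 3 8 1 2 7 6 9 5 / 2 6 7 3 5 9 8 1 4 / 5 9 1 6 8 4 2 7 3 / 8 2 9 7 4 5 3 6 1 / 6 7 3 2 1 8 4 5 9 / 1 4 5 9 3 6 7 2 8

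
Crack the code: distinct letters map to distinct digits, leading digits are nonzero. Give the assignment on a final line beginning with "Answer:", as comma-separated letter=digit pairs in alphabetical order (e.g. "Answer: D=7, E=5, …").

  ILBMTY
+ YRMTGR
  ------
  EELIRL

Step 1. [col 1: Y + R ≡ L (mod 10)] no forcing yet in column 1 (carry-in 0); L=0 is free and consistent — try it ⇒ L=0.
Step 2. [col 1: Y + R ≡ L (mod 10)] no forcing yet in column 1 (carry-in 0); Y=3 is free and consistent — try it, so Y=3.
Step 3. [col 1: Y + R ≡ L (mod 10)] from column 1 (Y=3, L=0, carry-in 0, digits 0,3 already taken and all letters distinct): R must equal 7, so R=7.
Step 4. [col 2: T + G ≡ R (mod 10)] several values work for G in column 2 (T + G ≡ R (mod 10), carry-in 1); try G=2. So G=2.
Step 5. [col 2: T + G ≡ R (mod 10)] column 2 reads T+G+carry(1)=R with G=2, R=7; with digits 0,2,3,7 already taken and all letters distinct, the only value for T is 4, so T=4.
Step 6. [col 3: M + T ≡ I (mod 10)] column 3 (M + T ≡ I (mod 10), carry-in 0) doesn't pin M yet; pick M=1 and continue, so M=1.
Step 7. [col 3: M + T ≡ I (mod 10)] column 3: given M=1, T=4, carry-in 0, and digits 0,1,2,3,4,7 already taken and all letters distinct, M+T≡I (mod 10) forces I=5. So I=5.
Step 8. [col 4: B + M ≡ L (mod 10)] column 4: given M=1, L=0, carry-in 0, and digits 0,1,2,3,4,5,7 already taken and all letters distinct, B+M≡L (mod 10) forces B=9. So B=9.
Step 9. [col 5: L + R ≡ E (mod 10)] column 5 reads L+R+carry(1)=E with L=0, R=7; with digits 0,1,2,3,4,5,7,9 already taken and all letters distinct, the only value for E is 8, so E=8.

Answer: B=9, E=8, G=2, I=5, L=0, M=1, R=7, T=4, Y=3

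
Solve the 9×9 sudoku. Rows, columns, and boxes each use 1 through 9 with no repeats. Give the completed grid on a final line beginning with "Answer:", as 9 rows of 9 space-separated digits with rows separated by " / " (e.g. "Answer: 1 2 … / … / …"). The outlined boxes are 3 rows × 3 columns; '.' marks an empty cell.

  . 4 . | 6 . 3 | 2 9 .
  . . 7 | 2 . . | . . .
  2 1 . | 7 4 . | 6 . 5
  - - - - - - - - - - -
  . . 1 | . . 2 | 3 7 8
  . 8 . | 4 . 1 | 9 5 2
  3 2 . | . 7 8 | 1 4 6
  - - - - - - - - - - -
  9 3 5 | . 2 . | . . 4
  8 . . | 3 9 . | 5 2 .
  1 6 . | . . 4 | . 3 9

Step 1. [r2c6∈{5,9}] across col 6, 5 lands solely at r2c6, so r2c6=5.
Step 2. [r8c9∈{1,7}] across row 8, 1 lands solely at r8c9 ⇒ r8c9=1.
Step 3. [r4c2∈{5,9}] r4c2 is the only open cell in col 2 admitting 5 ⇒ r4c2=5.
Step 4. [r3c8∈{8}] r3c8 is down to just 8 ⇒ r3c8=8.
Step 5. [r5c3∈{6}] r5c3 is down to just 6. So r5c3=6.
Step 6. [r2c5∈{1,8}] row 2 places 8 nowhere but r2c5, so r2c5=8.
Step 7. [r8c6∈{6,7}] in row 8, 6 fits only at r8c6, so r8c6=6.
Step 8. [r9c7∈{7,8}] row 9 places 7 nowhere but r9c7, so r9c7=7.
Step 9. [r9c4∈{5,8}] row 9 places 8 nowhere but r9c4 ⇒ r9c4=8.
Step 10. [r6c3∈{9}] r6c3 has the single candidate 9. So r6c3=9.
Step 11. [r2c2∈{9}] r2c2 is down to just 9, so r2c2=9.
Step 12. [r2c8∈{1}] r2c8 has the single candidate 1. So r2c8=1.
Step 13. [r5c1∈{7}] only 7 remains possible at r5c1, so r5c1=7.
Step 14. [r8c3∈{4}] nothing but 4 survives at r8c3, so r8c3=4.
Step 15. [r3c3∈{3}] r3c3 has the single candidate 3, so r3c3=3.
Step 16. [r9c5∈{5}] r9c5 is down to just 5. So r9c5=5.
Step 17. [r4c5∈{6}] r4c5 has the single candidate 6, so r4c5=6.
Step 18. [r9c3∈{2}] only 2 remains possible at r9c3 ⇒ r9c3=2.
Step 19. [r7c8∈{6}] r7c8 has the single candidate 6, so r7c8=6.
Step 20. [r2c1∈{6}] r2c1's peers cover all but 6 ⇒ r2c1=6.
Step 21. [r5c5∈{3}] nothing but 3 survives at r5c5. So r5c5=3.
Step 22. [r6c4∈{5}] r6c4 has the single candidate 5. So r6c4=5.
Step 23. [r7c6∈{7}] nothing but 7 survives at r7c6, so r7c6=7.
Step 24. [r7c4∈{1}] only 1 remains possible at r7c4, so r7c4=1.
Step 25. [r4c4∈{9}] only 9 remains possible at r4c4, so r4c4=9.
Step 26. [r2c9∈{3}] only 3 remains possible at r2c9 ⇒ r2c9=3.
Step 27. [r7c7∈{8}] r7c7 has the single candidate 8, so r7c7=8.
Step 28. [r1c5∈{1}] only 1 remains possible at r1c5, so r1c5=1.
Step 29. [r4c1∈{4}] r4c1 has the single candidate 4. So r4c1=4.
Step 30. [r1c1∈{5}] r1c1 is down to just 5. So r1c1=5.
Step 31. [r1c3∈{8}] nothing but 8 survives at r1c3. So r1c3=8.
Step 32. [r2c7∈{4}] r2c7's peers cover all but 4 ⇒ r2c7=4.
Step 33. [r8c2∈{7}] nothing but 7 survives at r8c2. So r8c2=7.
Step 34. [r3c6∈{9}] r3c6 is down to just 9. So r3c6=9.
Step 35. [r1c9∈{7}] r1c9 is down to just 7 ⇒ r1c9=7.

Answer: 5 4 8 6 1 3 2 9 7 / 6 9 7 2 8 5 4 1 3 / 2 1 3 7 4 9 6 8 5 / 4 5 1 9 6 2 3 7 8 / 7 8 6 4 3 1 9 5 2 / 3 2 9 5 7 8 1 4 6 / 9 3 5 1 2 7 8 6 4 / 8 7 4 3 9 6 5 2 1 / 1 6 2 8 5 4 7 3 9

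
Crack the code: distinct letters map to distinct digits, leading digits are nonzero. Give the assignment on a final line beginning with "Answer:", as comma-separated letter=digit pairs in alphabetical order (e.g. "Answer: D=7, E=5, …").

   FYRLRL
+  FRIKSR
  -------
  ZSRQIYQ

Step 1. [col 1: L + R ≡ Q (mod 10)] column 1 (L + R ≡ Q (mod 10), carry-in 0) doesn't pin L yet; pick L=3 and continue ⇒ L=3.
Step 2. [Z] adding two 6-digit numbers gives at most 6+1 digits, and here it does — Z is that final carry and must be 1, so Z=1.
Step 3. [col 1: L + R ≡ Q (mod 10)] no forcing yet in column 1 (carry-in 0); Q=9 is free and consistent — try it, so Q=9.
Step 4. [col 1: L + R ≡ Q (mod 10)] in column 1 we have L+R≡Q with carry-in 0; given L=3, Q=9 and digits 1,3,9 already taken and all letters distinct, that pins R to 6, so R=6.
Step 5. [col 2: R + S ≡ Y (mod 10)] column 2 (R + S ≡ Y (mod 10), carry-in 0) doesn't pin Y yet; pick Y=0 and continue, so Y=0.
Step 6. [col 2: R + S ≡ Y (mod 10)] in column 2 we have R+S≡Y with carry-in 0; given R=6, Y=0 and digits 0,1,3,6,9 already taken and all letters distinct, that pins S to 4 ⇒ S=4.
Step 7. [col 3: L + K ≡ I (mod 10)] from column 3 (L=3, carry-in 1, digits 0,1,3,4,6,9 already taken and all letters distinct): I must equal 2 ⇒ I=2.
Step 8. [col 3: L + K ≡ I (mod 10)] in column 3 we have L+K≡I with carry-in 1; given L=3, I=2 and digits 0,1,2,3,4,6,9 already taken and all letters distinct, that pins K to 8, so K=8.
Step 9. [col 6: F + F ≡ S (mod 10)] in column 6 we have F+F≡S with carry-in 0; given S=4 and digits 0,1,2,3,4,6,8,9 already taken and all letters distinct, that pins F to 7, so F=7.

Answer: F=7, I=2, K=8, L=3, Q=9, R=6, S=4, Y=0, Z=1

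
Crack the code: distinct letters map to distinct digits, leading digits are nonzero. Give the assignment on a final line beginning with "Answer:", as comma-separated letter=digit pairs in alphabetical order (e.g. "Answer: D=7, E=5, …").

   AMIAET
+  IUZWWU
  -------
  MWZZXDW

Step 1. [col 1: T + U ≡ W (mod 10)] several values work for U in column 1 (T + U ≡ W (mod 10), carry-in 0); try U=2, so U=2.
Step 2. [M] the sum has 7 digits but both addends have 6; that extra leading digit M is the final carry, namely 1, so M=1.
Step 3. [col 1: T + U ≡ W (mod 10)] column 1 (T + U ≡ W (mod 10), carry-in 0) doesn't pin W yet; pick W=7 and continue. So W=7.
Step 4. [col 1: T + U ≡ W (mod 10)] from column 1 (U=2, W=7, carry-in 0, digits 1,2,7 already taken and all letters distinct): T must equal 5. So T=5.
Step 5. [col 2: E + W ≡ D (mod 10)] D=0 is one option consistent with column 2 (E + W ≡ D (mod 10), carry-in 0) — take it, so D=0.
Step 6. [col 2: E + W ≡ D (mod 10)] in column 2 we have E+W≡D with carry-in 0; given W=7, D=0 and digits 0,1,2,5,7 already taken and all letters distinct, that pins E to 3. So E=3.
Step 7. [col 3: A + W ≡ X (mod 10)] several values work for A in column 3 (A + W ≡ X (mod 10), carry-in 1); try A=8. So A=8.
Step 8. [col 3: A + W ≡ X (mod 10)] in column 3 we have A+W≡X with carry-in 1; given A=8, W=7 and digits 0,1,2,3,5,7,8 already taken and all letters distinct, that pins X to 6, so X=6.
Step 9. [col 4: I + Z ≡ Z (mod 10)] column 4: given nothing yet, carry-in 1, and digits 0,1,2,3,5,6,7,8 already taken and all letters distinct, I+Z≡Z (mod 10) forces Z=4, so Z=4.
Step 10. [col 4: I + Z ≡ Z (mod 10)] column 4 reads I+Z+carry(1)=Z with Z=4; with digits 0,1,2,3,4,5,6,7,8 already taken and all letters distinct, the only value for I is 9, so I=9.

Answer: A=8, D=0, E=3, I=9, M=1, T=5, U=2, W=7, X=6, Z=4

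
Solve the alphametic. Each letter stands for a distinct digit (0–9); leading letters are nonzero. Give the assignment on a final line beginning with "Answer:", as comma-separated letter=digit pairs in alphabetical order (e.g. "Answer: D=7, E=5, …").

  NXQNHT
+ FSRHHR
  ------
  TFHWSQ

Step 1. [col 1: T + R ≡ Q (mod 10)] T=9 is one option consistent with column 1 (T + R ≡ Q (mod 10), carry-in 0) — take it, so T=9.
Step 2. [col 1: T + R ≡ Q (mod 10)] several values work for Q in column 1 (T + R ≡ Q (mod 10), carry-in 0); try Q=7 ⇒ Q=7.
Step 3. [col 1: T + R ≡ Q (mod 10)] column 1 reads T+R+carry(0)=Q with T=9, Q=7; with digits 7,9 already taken and all letters distinct, the only value for R is 8, so R=8.
Step 4. [col 2: H + H ≡ S (mod 10)] several values work for H in column 2 (H + H ≡ S (mod 10), carry-in 1); try H=6 ⇒ H=6.
Step 5. [col 2: H + H ≡ S (mod 10)] from column 2 (H=6, carry-in 1, digits 6,7,8,9 already taken and all letters distinct): S must equal 3. So S=3.
Step 6. [col 3: N + H ≡ W (mod 10)] column 3 (N + H ≡ W (mod 10), carry-in 1) doesn't pin N yet; pick N=5 and continue. So N=5.
Step 7. [col 3: N + H ≡ W (mod 10)] column 3: given N=5, H=6, carry-in 1, and digits 3,5,6,7,8,9 already taken and all letters distinct, N+H≡W (mod 10) forces W=2 ⇒ W=2.
Step 8. [col 5: X + S ≡ F (mod 10)] in column 5 we have X+S≡F with carry-in 1; given S=3 and digits 2,3,5,6,7,8,9 already taken and all letters distinct, that pins F to 4, so F=4.
Step 9. [col 5: X + S ≡ F (mod 10)] in column 5 we have X+S≡F with carry-in 1; given S=3, F=4 and digits 2,3,4,5,6,7,8,9 already taken and all letters distinct, that pins X to 0. So X=0.

Answer: F=4, H=6, N=5, Q=7, R=8, S=3, T=9, W=2, X=0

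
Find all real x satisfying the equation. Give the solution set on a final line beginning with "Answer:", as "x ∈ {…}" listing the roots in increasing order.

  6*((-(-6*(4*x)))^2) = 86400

Step 1. [6*((-(-6*(4*x)))^2) = 86400] LHS = 6·(…); ÷6 both sides ⇒ div: (-(-6*(4*x)))^2 = 14400.
Step 2. [(-(-6*(4*x)))^2 = 14400] 14400 ≥ 0, LHS is (·)² — take ±√ ⇒ sqrt: -(-6*(4*x)) = 120 or -120.
Step 3. [-(-6*(4*x)) = 120 or -120] LHS negated; negate both sides ⇒ neg: -6*(4*x) = -120 or 120.
Step 4. [-6*(4*x) = -120 or 120] -6·(inner) — divide through by -6. So div: 4*x = 20 or -20.
Step 5. [4*x = 20 or -20] 4·(inner) — divide through by 4. So div: x = 5 or -5.

Answer: x ∈ {-5, 5}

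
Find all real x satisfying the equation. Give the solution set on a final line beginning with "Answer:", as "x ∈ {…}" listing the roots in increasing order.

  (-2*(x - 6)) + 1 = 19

Step 1. [(-2*(x - 6)) + 1 = 19] 1 comes off first (subtract 1), so sub: -2*(x - 6) = 18.
Step 2. [-2*(x - 6) = 18] leading coefficient -2: divide by -2, so div: x - 6 = -9.
Step 3. [x - 6 = -9] the outer -6 inverts by adding 6. So sub: x = -3.

Answer: x ∈ {-3}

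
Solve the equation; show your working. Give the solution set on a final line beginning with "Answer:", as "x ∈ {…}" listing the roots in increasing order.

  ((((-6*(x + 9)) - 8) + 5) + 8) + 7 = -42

Step 1. [((((-6*(x + 9)) - 8) + 5) + 8) + 7 = -42] peel the +7: subtract 7 from each side ⇒ sub: (((-6*(x + 9)) - 8) + 5) + 8 = -49.
Step 2. [(((-6*(x + 9)) - 8) + 5) + 8 = -49] 8 comes off first (subtract 8) ⇒ sub: ((-6*(x + 9)) - 8) + 5 = -57.
Step 3. [((-6*(x + 9)) - 8) + 5 = -57] +5 is outermost — subtract 5 both sides. So sub: (-6*(x + 9)) - 8 = -62.
Step 4. [(-6*(x + 9)) - 8 = -62] 8 comes off first (add 8). So sub: -6*(x + 9) = -54.
Step 5. [-6*(x + 9) = -54] -6 out front; divide by -6, so div: x + 9 = 9.
Step 6. [x + 9 = 9] 9 comes off first (subtract 9) ⇒ sub: x = 0.

Answer: x ∈ {0}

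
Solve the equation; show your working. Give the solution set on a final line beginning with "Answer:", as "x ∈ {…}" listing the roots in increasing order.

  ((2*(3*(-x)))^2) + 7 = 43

Step 1. [((2*(3*(-x)))^2) + 7 = 43] peel the +7: subtract 7 from each side. So sub: (2*(3*(-x)))^2 = 36.
Step 2. [(2*(3*(-x)))^2 = 36] LHS squared, RHS 36 ≥ 0: apply √ (±) ⇒ sqrt: 2*(3*(-x)) = 6 or -6.
Step 3. [2*(3*(-x)) = 6 or -6] divide by the outer 2, so div: 3*(-x) = 3 or -3.
Step 4. [3*(-x) = 3 or -3] leading coefficient 3: divide by 3, so div: -x = 1 or -1.
Step 5. [-x = 1 or -1] flip signs both sides, so neg: x = -1 or 1.

Answer: x ∈ {-1, 1}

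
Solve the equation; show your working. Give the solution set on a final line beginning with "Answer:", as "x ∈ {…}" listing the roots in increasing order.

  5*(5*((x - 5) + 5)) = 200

Step 1. [5*(5*((x - 5) + 5)) = 200] LHS = 5·(…); ÷5 both sides ⇒ div: 5*((x - 5) + 5) = 40.
Step 2. [5*((x - 5) + 5) = 40] divide by the outer 5 ⇒ div: (x - 5) + 5 = 8.
Step 3. [(x - 5) + 5 = 8] peel the +5: subtract 5 from each side, so sub: x - 5 = 3.
Step 4. [x - 5 = 3] -5 is outermost — add 5 both sides ⇒ sub: x = 8.

Answer: x ∈ {8}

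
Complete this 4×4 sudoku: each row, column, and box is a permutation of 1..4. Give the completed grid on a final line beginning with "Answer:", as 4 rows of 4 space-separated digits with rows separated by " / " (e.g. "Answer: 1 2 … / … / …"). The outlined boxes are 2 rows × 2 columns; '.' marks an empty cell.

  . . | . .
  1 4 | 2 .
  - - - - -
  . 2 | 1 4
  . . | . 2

Step 1. [r1c2∈{3}] r1c2 has the single candidate 3. So r1c2=3.
Step 2. [r4c1∈{3,4}] in row 4, 4 fits only at r4c1. So r4c1=4.
Step 3. [r2c4∈{3}] r2c4 is down to just 3 ⇒ r2c4=3.
Step 4. [r4c3∈{3}] only 3 remains possible at r4c3. So r4c3=3.
Step 5. [r1c3∈{4}] only 4 remains possible at r1c3 ⇒ r1c3=4.
Step 6. [r1c4∈{1}] r1c4's peers cover all but 1. So r1c4=1.
Step 7. [r4c2∈{1}] nothing but 1 survives at r4c2. So r4c2=1.
Step 8. [r3c1∈{3}] r3c1 has the single candidate 3. So r3c1=3.
Step 9. [r1c1∈{2}] only 2 remains possible at r1c1 ⇒ r1c1=2.

Answer: 2 3 4 1 / 1 4 2 3 / 3 2 1 4 / 4 1 3 2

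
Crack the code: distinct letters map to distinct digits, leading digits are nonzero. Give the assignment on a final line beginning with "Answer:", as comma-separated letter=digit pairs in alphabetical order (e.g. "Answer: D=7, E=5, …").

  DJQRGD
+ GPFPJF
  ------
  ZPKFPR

Step 1. [col 1: D + F ≡ R (mod 10)] column 1 (D + F ≡ R (mod 10), carry-in 0) doesn't pin D yet; pick D=6 and continue ⇒ D=6.
Step 2. [col 1: D + F ≡ R (mod 10)] several values work for R in column 1 (D + F ≡ R (mod 10), carry-in 0); try R=1 ⇒ R=1.
Step 3. [col 1: D + F ≡ R (mod 10)] from column 1 (D=6, R=1, carry-in 0, digits 1,6 already taken and all letters distinct): F must equal 5, so F=5.
Step 4. [col 2: G + J ≡ P (mod 10)] several values work for J in column 2 (G + J ≡ P (mod 10), carry-in 1); try J=0. So J=0.
Step 5. [col 2: G + J ≡ P (mod 10)] no forcing yet in column 2 (carry-in 1); G=3 is free and consistent — try it. So G=3.
Step 6. [col 2: G + J ≡ P (mod 10)] from column 2 (G=3, J=0, carry-in 1, digits 0,1,3,5,6 already taken and all letters distinct): P must equal 4 ⇒ P=4.
Step 7. [col 4: Q + F ≡ K (mod 10)] no forcing yet in column 4 (carry-in 0); Q=2 is free and consistent — try it ⇒ Q=2.
Step 8. [col 4: Q + F ≡ K (mod 10)] in column 4 we have Q+F≡K with carry-in 0; given Q=2, F=5 and digits 0,1,2,3,4,5,6 already taken and all letters distinct, that pins K to 7 ⇒ K=7.
Step 9. [col 6: D + G ≡ Z (mod 10)] column 6: given D=6, G=3, carry-in 0, and digits 0,1,2,3,4,5,6,7 already taken and all letters distinct, D+G≡Z (mod 10) forces Z=9. So Z=9.

Answer: D=6, F=5, G=3, J=0, K=7, P=4, Q=2, R=1, Z=9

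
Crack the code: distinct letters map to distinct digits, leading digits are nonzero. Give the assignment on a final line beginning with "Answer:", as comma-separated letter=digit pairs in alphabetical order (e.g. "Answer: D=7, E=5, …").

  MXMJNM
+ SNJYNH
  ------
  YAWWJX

Step 1. [col 1: M + H ≡ X (mod 10)] no forcing yet in column 1 (carry-in 0); M=8 is free and consistent — try it, so M=8.
Step 2. [col 1: M + H ≡ X (mod 10)] H=2 is one option consistent with column 1 (M + H ≡ X (mod 10), carry-in 0) — take it ⇒ H=2.
Step 3. [col 1: M + H ≡ X (mod 10)] column 1 reads M+H+carry(0)=X with M=8, H=2; with digits 2,8 already taken and all letters distinct, the only value for X is 0. So X=0.
Step 4. [col 2: N + N ≡ J (mod 10)] no forcing yet in column 2 (carry-in 1); N=3 is free and consistent — try it ⇒ N=3.
Step 5. [col 2: N + N ≡ J (mod 10)] in column 2 we have N+N≡J with carry-in 1; given N=3 and digits 0,2,3,8 already taken and all letters distinct, that pins J to 7. So J=7.
Step 6. [col 3: J + Y ≡ W (mod 10)] Y=9 is one option consistent with column 3 (J + Y ≡ W (mod 10), carry-in 0) — take it, so Y=9.
Step 7. [col 3: J + Y ≡ W (mod 10)] from column 3 (J=7, Y=9, carry-in 0, digits 0,2,3,7,8,9 already taken and all letters distinct): W must equal 6. So W=6.
Step 8. [col 5: X + N ≡ A (mod 10)] in column 5 we have X+N≡A with carry-in 1; given X=0, N=3 and digits 0,2,3,6,7,8,9 already taken and all letters distinct, that pins A to 4 ⇒ A=4.
Step 9. [col 6: M + S ≡ Y (mod 10)] column 6 reads M+S+carry(0)=Y with M=8, Y=9; with digits 0,2,3,4,6,7,8,9 already taken and all letters distinct, the only value for S is 1. So S=1.

Answer: A=4, H=2, J=7, M=8, N=3, S=1, W=6, X=0, Y=9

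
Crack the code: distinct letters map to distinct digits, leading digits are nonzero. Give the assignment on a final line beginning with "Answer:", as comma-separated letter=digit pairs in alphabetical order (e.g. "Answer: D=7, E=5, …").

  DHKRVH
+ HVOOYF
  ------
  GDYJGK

Step 1. [col 1: H + F ≡ K (mod 10)] several values work for H in column 1 (H + F ≡ K (mod 10), carry-in 0); try H=4. So H=4.
Step 2. [col 1: H + F ≡ K (mod 10)] no forcing yet in column 1 (carry-in 0); K=5 is free and consistent — try it. So K=5.
Step 3. [col 1: H + F ≡ K (mod 10)] column 1: given H=4, K=5, carry-in 0, and digits 4,5 already taken and all letters distinct, H+F≡K (mod 10) forces F=1 ⇒ F=1.
Step 4. [col 2: V + Y ≡ G (mod 10)] column 2 (V + Y ≡ G (mod 10), carry-in 0) doesn't pin V yet; pick V=8 and continue ⇒ V=8.
Step 5. [col 2: V + Y ≡ G (mod 10)] several values work for G in column 2 (V + Y ≡ G (mod 10), carry-in 0); try G=7, so G=7.
Step 6. [col 2: V + Y ≡ G (mod 10)] column 2 reads V+Y+carry(0)=G with V=8, G=7; with digits 1,4,5,7,8 already taken and all letters distinct, the only value for Y is 9 ⇒ Y=9.
Step 7. [col 3: R + O ≡ J (mod 10)] several values work for R in column 3 (R + O ≡ J (mod 10), carry-in 1); try R=6, so R=6.
Step 8. [col 3: R + O ≡ J (mod 10)] column 3: given R=6, carry-in 1, and digits 1,4,5,6,7,8,9 already taken and all letters distinct, R+O≡J (mod 10) forces O=3 ⇒ O=3.
Step 9. [col 3: R + O ≡ J (mod 10)] in column 3 we have R+O≡J with carry-in 1; given R=6, O=3 and digits 1,3,4,5,6,7,8,9 already taken and all letters distinct, that pins J to 0. So J=0.
Step 10. [col 5: H + V ≡ D (mod 10)] from column 5 (H=4, V=8, carry-in 0, digits 0,1,3,4,5,6,7,8,9 already taken and all letters distinct): D must equal 2 ⇒ D=2.

Answer: D=2, F=1, G=7, H=4, J=0, K=5, O=3, R=6, V=8, Y=9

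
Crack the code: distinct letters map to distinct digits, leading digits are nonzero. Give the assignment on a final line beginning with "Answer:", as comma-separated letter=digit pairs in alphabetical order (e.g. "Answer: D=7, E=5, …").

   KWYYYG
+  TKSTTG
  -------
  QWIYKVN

Step 1. [Q] Q is the leading digit of a 7-digit sum of two 6-digit numbers; the final carry is exactly 1 ⇒ Q=1.
Step 2. [col 1: G + G ≡ N (mod 10)] no forcing yet in column 1 (carry-in 0); N=4 is free and consistent — try it. So N=4.
Step 3. [col 1: G + G ≡ N (mod 10)] column 1 (G + G ≡ N (mod 10), carry-in 0) doesn't pin G yet; pick G=7 and continue. So G=7.
Step 4. [col 2: Y + T ≡ V (mod 10)] V=9 is one option consistent with column 2 (Y + T ≡ V (mod 10), carry-in 1) — take it. So V=9.
Step 5. [col 2: Y + T ≡ V (mod 10)] Y=2 is one option consistent with column 2 (Y + T ≡ V (mod 10), carry-in 1) — take it ⇒ Y=2.
Step 6. [col 2: Y + T ≡ V (mod 10)] in column 2 we have Y+T≡V with carry-in 1; given Y=2, V=9 and digits 1,2,4,7,9 already taken and all letters distinct, that pins T to 6. So T=6.
Step 7. [col 3: Y + T ≡ K (mod 10)] in column 3 we have Y+T≡K with carry-in 0; given Y=2, T=6 and digits 1,2,4,6,7,9 already taken and all letters distinct, that pins K to 8. So K=8.
Step 8. [col 4: Y + S ≡ Y (mod 10)] in column 4 we have Y+S≡Y with carry-in 0; given Y=2 and digits 1,2,4,6,7,8,9 already taken and all letters distinct, that pins S to 0, so S=0.
Step 9. [col 5: W + K ≡ I (mod 10)] in column 5 we have W+K≡I with carry-in 0; given K=8 and digits 0,1,2,4,6,7,8,9 already taken and all letters distinct, that pins W to 5 ⇒ W=5.
Step 10. [col 5: W + K ≡ I (mod 10)] column 5: given W=5, K=8, carry-in 0, and digits 0,1,2,4,5,6,7,8,9 already taken and all letters distinct, W+K≡I (mod 10) forces I=3 ⇒ I=3.

Answer: G=7, I=3, K=8, N=4, Q=1, S=0, T=6, V=9, W=5, Y=2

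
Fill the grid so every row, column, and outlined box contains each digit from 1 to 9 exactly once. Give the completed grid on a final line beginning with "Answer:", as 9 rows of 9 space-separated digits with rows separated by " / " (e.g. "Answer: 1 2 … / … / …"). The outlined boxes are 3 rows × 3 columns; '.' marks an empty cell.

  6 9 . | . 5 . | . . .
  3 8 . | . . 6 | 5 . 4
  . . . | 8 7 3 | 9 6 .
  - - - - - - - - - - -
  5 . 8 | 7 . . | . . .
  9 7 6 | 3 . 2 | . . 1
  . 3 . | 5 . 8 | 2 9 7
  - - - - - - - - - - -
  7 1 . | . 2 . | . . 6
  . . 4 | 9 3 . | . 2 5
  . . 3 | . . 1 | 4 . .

Step 1. [r6c3∈{1}] only 1 remains possible at r6c3. So r6c3=1.
Step 2. [r9c2∈{2,5,6}] 5 has one home in row 9: r9c2, so r9c2=5.
Step 3. [r5c5∈{4}] only 4 remains possible at r5c5. So r5c5=4.
Step 4. [r5c7∈{8}] r5c7's peers cover all but 8 ⇒ r5c7=8.
Step 5. [r9c5∈{6,8}] col 5 places 8 nowhere but r9c5, so r9c5=8.
Step 6. [r3c9∈{2}] r3c9's peers cover all but 2 ⇒ r3c9=2.
Step 7. [r4c5∈{1,6,9}] r4c5 is the only open cell in row 4 admitting 1. So r4c5=1.
Step 8. [r7c7∈{3}] only 3 remains possible at r7c7 ⇒ r7c7=3.
Step 9. [r9c8∈{7}] only 7 remains possible at r9c8. So r9c8=7.
Step 10. [r2c8∈{1}] r2c8 is down to just 1. So r2c8=1.
Step 11. [r6c1∈{4}] r6c1 has the single candidate 4. So r6c1=4.
Step 12. [r7c4∈{4}] nothing but 4 survives at r7c4 ⇒ r7c4=4.
Step 13. [r2c3∈{2,7}] 7 has one home in row 2: r2c3. So r2c3=7.
Step 14. [r4c9∈{3}] only 3 remains possible at r4c9, so r4c9=3.
Step 15. [r1c3∈{2}] r1c3 is down to just 2. So r1c3=2.
Step 16. [r1c9∈{8}] r1c9 is down to just 8 ⇒ r1c9=8.
Step 17. [r8c2∈{6}] only 6 remains possible at r8c2 ⇒ r8c2=6.
Step 18. [r9c1∈{2}] nothing but 2 survives at r9c1, so r9c1=2.
Step 19. [r4c8∈{4}] r4c8 has the single candidate 4. So r4c8=4.
Step 20. [r2c5∈{9}] nothing but 9 survives at r2c5, so r2c5=9.
Step 21. [r9c4∈{6}] r9c4's peers cover all but 6 ⇒ r9c4=6.
Step 22. [r8c7∈{1}] r8c7 has the single candidate 1. So r8c7=1.
Step 23. [r3c1∈{1}] only 1 remains possible at r3c1. So r3c1=1.
Step 24. [r7c8∈{8}] r7c8 has the single candidate 8 ⇒ r7c8=8.
Step 25. [r2c4∈{2}] r2c4 is down to just 2. So r2c4=2.
Step 26. [r4c2∈{2}] r4c2 has the single candidate 2. So r4c2=2.
Step 27. [r3c3∈{5}] only 5 remains possible at r3c3 ⇒ r3c3=5.
Step 28. [r9c9∈{9}] r9c9's peers cover all but 9. So r9c9=9.
Step 29. [r3c2∈{4}] r3c2 is down to just 4 ⇒ r3c2=4.
Step 30. [r1c8∈{3}] nothing but 3 survives at r1c8, so r1c8=3.
Step 31. [r5c8∈{5}] r5c8 has the single candidate 5, so r5c8=5.
Step 32. [r4c7∈{6}] r4c7 has the single candidate 6, so r4c7=6.
Step 33. [r4c6∈{9}] r4c6 is down to just 9, so r4c6=9.
Step 34. [r7c6∈{5}] r7c6's peers cover all but 5. So r7c6=5.
Step 35. [r8c1∈{8}] r8c1 has the single candidate 8 ⇒ r8c1=8.
Step 36. [r7c3∈{9}] r7c3 has the single candidate 9. So r7c3=9.
Step 37. [r1c4∈{1}] nothing but 1 survives at r1c4, so r1c4=1.
Step 38. [r6c5∈{6}] nothing but 6 survives at r6c5 ⇒ r6c5=6.
Step 39. [r8c6∈{7}] r8c6 is down to just 7. So r8c6=7.
Step 40. [r1c7∈{7}] nothing but 7 survives at r1c7. So r1c7=7.
Step 41. [r1c6∈{4}] r1c6 has the single candidate 4. So r1c6=4.

Answer: 6 9 2 1 5 4 7 3 8 / 3 8 7 2 9 6 5 1 4 / 1 4 5 8 7 3 9 6 2 / 5 2 8 7 1 9 6 4 3 / 9 7 6 3 4 2 8 5 1 / 4 3 1 5 6 8 2 9 7 / 7 1 9 4 2 5 3 8 6 / 8 6 4 9 3 7 1 2 5 / 2 5 3 6 8 1 4 7 9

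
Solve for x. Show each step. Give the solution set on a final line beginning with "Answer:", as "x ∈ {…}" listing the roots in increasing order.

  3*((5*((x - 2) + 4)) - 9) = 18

Step 1. [3*((5*((x - 2) + 4)) - 9) = 18] 3 out front; divide by 3. So div: (5*((x - 2) + 4)) - 9 = 6.
Step 2. [(5*((x - 2) + 4)) - 9 = 6] -9 is outermost — add 9 both sides, so sub: 5*((x - 2) + 4) = 15.
Step 3. [5*((x - 2) + 4) = 15] LHS = 5·(…); ÷5 both sides ⇒ div: (x - 2) + 4 = 3.
Step 4. [(x - 2) + 4 = 3] peel the +4: subtract 4 from each side. So sub: x - 2 = -1.
Step 5. [x - 2 = -1] the outer -2 inverts by adding 2. So sub: x = 1.

Answer: x ∈ {1}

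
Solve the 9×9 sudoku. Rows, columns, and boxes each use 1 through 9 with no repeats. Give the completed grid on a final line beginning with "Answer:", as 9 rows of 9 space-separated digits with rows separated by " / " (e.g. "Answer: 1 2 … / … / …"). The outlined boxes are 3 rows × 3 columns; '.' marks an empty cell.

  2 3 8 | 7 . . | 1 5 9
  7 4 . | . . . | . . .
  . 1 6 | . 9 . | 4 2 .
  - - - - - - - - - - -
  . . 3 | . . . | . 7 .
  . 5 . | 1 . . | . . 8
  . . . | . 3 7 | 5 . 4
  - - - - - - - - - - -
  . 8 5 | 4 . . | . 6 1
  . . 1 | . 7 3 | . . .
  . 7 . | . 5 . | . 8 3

Step 1. [r7c5∈{2}] nothing but 2 survives at r7c5, so r7c5=2.
Step 2. [r7c6∈{9}] r7c6's peers cover all but 9, so r7c6=9.
Step 3. [r9c4∈{6}] r9c4 is down to just 6, so r9c4=6.
Step 4. [r2c7∈{3,6,8}] across col 7, 8 lands solely at r2c7. So r2c7=8.
Step 5. [r4c5∈{4,6,8}] in col 5, 8 fits only at r4c5. So r4c5=8.
Step 6. [r4c1∈{1,4,6,9}] r4c1 is the only open cell in row 4 admitting 1 ⇒ r4c1=1.
Step 7. [r4c6∈{2,4,5,6}] r4c6 is the only open cell in row 4 admitting 4. So r4c6=4.
Step 8. [r5c5∈{6}] nothing but 6 survives at r5c5. So r5c5=6.
Step 9. [r5c6∈{2}] r5c6 has the single candidate 2. So r5c6=2.
Step 10. [r6c4∈{9}] r6c4 is down to just 9. So r6c4=9.
Step 11. [r4c7∈{2,6,9}] in col 7, 6 fits only at r4c7. So r4c7=6.
Step 12. [r4c2∈{2,9}] 9 has one home in row 4: r4c2 ⇒ r4c2=9.
Step 13. [r3c4∈{3,5,8}] r3c4 is the only open cell in row 3 admitting 3, so r3c4=3.
Step 14. [r5c1∈{4}] r5c1's peers cover all but 4 ⇒ r5c1=4.
Step 15. [r9c1∈{9}] r9c1's peers cover all but 9. So r9c1=9.
Step 16. [r9c7∈{2}] r9c7 has the single candidate 2, so r9c7=2.
Step 17. [r8c7∈{9}] r8c7 has the single candidate 9. So r8c7=9.
Step 18. [r8c2∈{2,6}] row 8 places 2 nowhere but r8c2. So r8c2=2.
Step 19. [r5c7∈{3}] r5c7's peers cover all but 3 ⇒ r5c7=3.
Step 20. [r2c4∈{2,5}] row 2 places 2 nowhere but r2c4. So r2c4=2.
Step 21. [r2c6∈{1,5,6}] r2c6 is the only open cell in row 2 admitting 5. So r2c6=5.
Step 22. [r6c1∈{6,8}] row 6 places 8 nowhere but r6c1 ⇒ r6c1=8.
Step 23. [r2c9∈{6}] r2c9 has the single candidate 6 ⇒ r2c9=6.
Step 24. [r2c3∈{9}] r2c3 is down to just 9, so r2c3=9.
Step 25. [r7c1∈{3}] only 3 remains possible at r7c1 ⇒ r7c1=3.
Step 26. [r9c3∈{4}] r9c3 has the single candidate 4 ⇒ r9c3=4.
Step 27. [r5c8∈{9}] nothing but 9 survives at r5c8 ⇒ r5c8=9.
Step 28. [r1c5∈{4}] r1c5 is down to just 4 ⇒ r1c5=4.
Step 29. [r3c6∈{8}] r3c6 has the single candidate 8, so r3c6=8.
Step 30. [r2c5∈{1}] r2c5 has the single candidate 1 ⇒ r2c5=1.
Step 31. [r8c4∈{8}] nothing but 8 survives at r8c4 ⇒ r8c4=8.
Step 32. [r6c2∈{6}] only 6 remains possible at r6c2. So r6c2=6.
Step 33. [r8c9∈{5}] only 5 remains possible at r8c9. So r8c9=5.
Step 34. [r8c8∈{4}] nothing but 4 survives at r8c8 ⇒ r8c8=4.
Step 35. [r9c6∈{1}] only 1 remains possible at r9c6, so r9c6=1.
Step 36. [r4c9∈{2}] r4c9 is down to just 2. So r4c9=2.
Step 37. [r6c8∈{1}] r6c8's peers cover all but 1. So r6c8=1.
Step 38. [r4c4∈{5}] nothing but 5 survives at r4c4. So r4c4=5.
Step 39. [r8c1∈{6}] r8c1 is down to just 6 ⇒ r8c1=6.
Step 40. [r3c1∈{5}] nothing but 5 survives at r3c1. So r3c1=5.
Step 41. [r2c8∈{3}] r2c8 has the single candidate 3, so r2c8=3.
Step 42. [r5c3∈{7}] r5c3 is down to just 7. So r5c3=7.
Step 43. [r6c3∈{2}] r6c3's peers cover all but 2 ⇒ r6c3=2.
Step 44. [r1c6∈{6}] only 6 remains possible at r1c6 ⇒ r1c6=6.
Step 45. [r3c9∈{7}] r3c9 has the single candidate 7, so r3c9=7.
Step 46. [r7c7∈{7}] r7c7 has the single candidate 7. So r7c7=7.

Answer: 2 3 8 7 4 6 1 5 9 / 7 4 9 2 1 5 8 3 6 / 5 1 6 3 9 8 4 2 7 / 1 9 3 5 8 4 6 7 2 / 4 5 7 1 6 2 3 9 8 / 8 6 2 9 3 7 5 1 4 / 3 8 5 4 2 9 7 6 1 / 6 2 1 8 7 3 9 4 5 / 9 7 4 6 5 1 2 8 3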